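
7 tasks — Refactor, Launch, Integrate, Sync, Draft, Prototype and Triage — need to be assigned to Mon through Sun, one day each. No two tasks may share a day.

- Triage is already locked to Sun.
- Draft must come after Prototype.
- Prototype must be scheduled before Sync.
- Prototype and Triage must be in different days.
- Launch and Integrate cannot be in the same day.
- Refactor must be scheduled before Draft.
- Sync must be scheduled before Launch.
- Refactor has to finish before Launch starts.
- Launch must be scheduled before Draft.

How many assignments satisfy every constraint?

18

Splitting on Refactor: it can be Mon (5), Tue (5), Wed (5), Thu (3). Listing each branch's schedules as (Launch, Integrate, Sync, Draft, Prototype, Triage):
Refactor=Mon: (Thu,Fri,Wed,Sat,Tue,Sun) (Thu,Sat,Wed,Fri,Tue,Sun) (Fri,Tue,Thu,Sat,Wed,Sun) (Fri,Wed,Thu,Sat,Tue,Sun) (Fri,Thu,Wed,Sat,Tue,Sun) — 5.
Refactor=Tue: (Thu,Fri,Wed,Sat,Mon,Sun) (Thu,Sat,Wed,Fri,Mon,Sun) (Fri,Mon,Thu,Sat,Wed,Sun) (Fri,Wed,Thu,Sat,Mon,Sun) (Fri,Thu,Wed,Sat,Mon,Sun) — 5.
Refactor=Wed: (Thu,Fri,Tue,Sat,Mon,Sun) (Thu,Sat,Tue,Fri,Mon,Sun) (Fri,Mon,Thu,Sat,Tue,Sun) (Fri,Tue,Thu,Sat,Mon,Sun) (Fri,Thu,Tue,Sat,Mon,Sun) — 5.
Refactor=Thu: (Fri,Mon,Wed,Sat,Tue,Sun) (Fri,Tue,Wed,Sat,Mon,Sun) (Fri,Wed,Tue,Sat,Mon,Sun) — 3.
Summing: 5 + 5 + 5 + 3 = 18.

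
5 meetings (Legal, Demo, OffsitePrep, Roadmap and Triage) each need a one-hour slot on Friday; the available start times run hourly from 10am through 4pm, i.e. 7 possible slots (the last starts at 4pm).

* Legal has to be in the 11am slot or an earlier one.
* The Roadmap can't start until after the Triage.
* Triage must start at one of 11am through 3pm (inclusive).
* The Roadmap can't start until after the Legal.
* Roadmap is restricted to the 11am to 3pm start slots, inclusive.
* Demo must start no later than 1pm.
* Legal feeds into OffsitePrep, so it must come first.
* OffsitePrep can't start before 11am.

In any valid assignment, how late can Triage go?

Triage is available from 11am; Triage's own window allows nothing later than 3pm; downstream work caps Triage at 2pm.
Triage at 2pm is achievable: Legal -> 10am, Triage -> 2pm, Roadmap -> 3pm, Demo -> 10am, OffsitePrep -> 11am.

2pm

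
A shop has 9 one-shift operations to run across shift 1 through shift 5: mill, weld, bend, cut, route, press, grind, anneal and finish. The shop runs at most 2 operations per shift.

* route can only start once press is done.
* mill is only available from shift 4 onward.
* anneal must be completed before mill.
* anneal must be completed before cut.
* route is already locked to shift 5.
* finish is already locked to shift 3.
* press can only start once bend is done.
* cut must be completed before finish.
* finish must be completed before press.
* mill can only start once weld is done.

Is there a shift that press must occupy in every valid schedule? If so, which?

shift 4

finish is fixed at shift 3 and must come before press, so press is at least shift 4.
route is fixed at shift 5 and must come after press, so press is at most shift 4.
So press must be shift 4.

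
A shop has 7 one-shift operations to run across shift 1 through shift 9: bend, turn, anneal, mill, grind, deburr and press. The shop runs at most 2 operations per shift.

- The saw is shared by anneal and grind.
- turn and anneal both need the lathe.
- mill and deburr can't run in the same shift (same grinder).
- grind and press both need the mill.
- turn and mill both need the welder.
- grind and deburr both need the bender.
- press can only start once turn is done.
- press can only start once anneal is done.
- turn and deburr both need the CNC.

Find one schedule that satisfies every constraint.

press in shift 3; anneal in shift 2; turn in shift 1; bend in shift 1; mill in shift 2; grind in shift 4; deburr in shift 3

Checking: anneal(shift 2) before press(shift 3); turn(shift 1) before press(shift 3); turn(shift 1) != mill(shift 2); grind(shift 4) != deburr(shift 3); anneal(shift 2) != grind(shift 4); mill(shift 2) != deburr(shift 3); turn(shift 1) != anneal(shift 2); grind(shift 4) != press(shift 3); turn(shift 1) != deburr(shift 3); max 2 per shift (cap 2).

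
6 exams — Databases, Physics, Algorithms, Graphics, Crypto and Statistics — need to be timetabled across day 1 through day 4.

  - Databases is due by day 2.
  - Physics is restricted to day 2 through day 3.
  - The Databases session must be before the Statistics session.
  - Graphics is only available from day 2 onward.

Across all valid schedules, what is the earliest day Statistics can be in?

Precedence pushes Statistics to at least day 2.
Statistics at day 2 is achievable: Algorithms in day 1, Databases in day 1, Statistics in day 2, Graphics in day 2, Crypto in day 1, Physics in day 2.

day 2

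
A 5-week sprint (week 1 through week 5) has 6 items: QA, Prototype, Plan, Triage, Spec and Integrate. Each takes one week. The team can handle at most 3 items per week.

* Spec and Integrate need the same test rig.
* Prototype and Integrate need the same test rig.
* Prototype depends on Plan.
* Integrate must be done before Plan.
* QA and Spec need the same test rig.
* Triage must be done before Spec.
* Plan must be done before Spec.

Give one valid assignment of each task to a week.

Integrate=week 1; QA=week 1; Plan=week 2; Prototype=week 3; Spec=week 3; Triage=week 1

Checking: Plan(week 2) before Spec(week 3); Triage(week 1) before Spec(week 3); Integrate(week 1) before Plan(week 2); Plan(week 2) before Prototype(week 3); QA(week 1) != Spec(week 3); Prototype(week 3) != Integrate(week 1); Spec(week 3) != Integrate(week 1); max 3 per week (cap 3).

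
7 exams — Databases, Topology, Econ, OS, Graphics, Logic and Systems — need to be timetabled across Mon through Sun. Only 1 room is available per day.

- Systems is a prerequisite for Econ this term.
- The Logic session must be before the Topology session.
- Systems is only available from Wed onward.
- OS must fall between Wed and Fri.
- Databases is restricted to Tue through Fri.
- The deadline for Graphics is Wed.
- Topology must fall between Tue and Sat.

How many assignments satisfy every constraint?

39

Splitting on Databases: it can be Tue (13), Wed (8), Thu (9), Fri (9). Listing each branch's schedules as (Topology, Econ, OS, Graphics, Logic, Systems):
Databases=Tue: (Thu,Sun,Fri,Mon,Wed,Sat) (Thu,Sun,Fri,Wed,Mon,Sat) (Fri,Sun,Wed,Mon,Thu,Sat) (Fri,Sun,Thu,Mon,Wed,Sat) (Fri,Sun,Thu,Wed,Mon,Sat) (Sat,Sun,Wed,Mon,Thu,Fri) (Sat,Sun,Wed,Mon,Fri,Thu) (Sat,Sun,Thu,Mon,Wed,Fri) (Sat,Sun,Thu,Mon,Fri,Wed) (Sat,Sun,Thu,Wed,Mon,Fri) (Sat,Sun,Fri,Mon,Wed,Thu) (Sat,Sun,Fri,Mon,Thu,Wed) (Sat,Sun,Fri,Wed,Mon,Thu) — 13.
Databases=Wed: (Thu,Sun,Fri,Mon,Tue,Sat) (Thu,Sun,Fri,Tue,Mon,Sat) (Fri,Sun,Thu,Mon,Tue,Sat) (Fri,Sun,Thu,Tue,Mon,Sat) (Sat,Sun,Thu,Mon,Tue,Fri) (Sat,Sun,Thu,Tue,Mon,Fri) (Sat,Sun,Fri,Mon,Tue,Thu) (Sat,Sun,Fri,Tue,Mon,Thu) — 8.
Databases=Thu: (Tue,Sun,Fri,Wed,Mon,Sat) (Wed,Sun,Fri,Mon,Tue,Sat) (Wed,Sun,Fri,Tue,Mon,Sat) (Fri,Sun,Wed,Mon,Tue,Sat) (Fri,Sun,Wed,Tue,Mon,Sat) (Sat,Sun,Wed,Mon,Tue,Fri) (Sat,Sun,Wed,Tue,Mon,Fri) (Sat,Sun,Fri,Mon,Tue,Wed) (Sat,Sun,Fri,Tue,Mon,Wed) — 9.
Databases=Fri: (Tue,Sun,Thu,Wed,Mon,Sat) (Wed,Sun,Thu,Mon,Tue,Sat) (Wed,Sun,Thu,Tue,Mon,Sat) (Thu,Sun,Wed,Mon,Tue,Sat) (Thu,Sun,Wed,Tue,Mon,Sat) (Sat,Sun,Wed,Mon,Tue,Thu) (Sat,Sun,Wed,Tue,Mon,Thu) (Sat,Sun,Thu,Mon,Tue,Wed) (Sat,Sun,Thu,Tue,Mon,Wed) — 9.
Summing: 13 + 8 + 9 + 9 = 39.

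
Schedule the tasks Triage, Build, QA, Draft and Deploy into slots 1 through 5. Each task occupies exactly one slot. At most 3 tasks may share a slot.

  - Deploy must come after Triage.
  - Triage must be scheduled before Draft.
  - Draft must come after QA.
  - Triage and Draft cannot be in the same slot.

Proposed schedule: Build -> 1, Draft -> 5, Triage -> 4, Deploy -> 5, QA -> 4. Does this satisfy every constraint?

Valid

At most 3 tasks may share a slot — holds.
Triage and Draft cannot be in the same slot — holds.
Deploy must come after Triage — holds.
Triage must be scheduled before Draft — holds.
Draft must come after QA — holds.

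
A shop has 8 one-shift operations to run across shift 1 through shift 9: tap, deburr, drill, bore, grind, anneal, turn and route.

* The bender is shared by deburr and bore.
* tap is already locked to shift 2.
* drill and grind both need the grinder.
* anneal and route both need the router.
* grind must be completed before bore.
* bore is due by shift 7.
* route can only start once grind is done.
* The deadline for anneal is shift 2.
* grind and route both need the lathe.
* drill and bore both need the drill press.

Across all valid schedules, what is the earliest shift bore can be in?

Precedence pushes bore to at least shift 2; bore's own window allows nothing later than shift 7.
bore at shift 2 is achievable: turn -> shift 1, tap -> shift 2, drill -> shift 3, grind -> shift 1, anneal -> shift 1, deburr -> shift 1, route -> shift 2, bore -> shift 2.

shift 2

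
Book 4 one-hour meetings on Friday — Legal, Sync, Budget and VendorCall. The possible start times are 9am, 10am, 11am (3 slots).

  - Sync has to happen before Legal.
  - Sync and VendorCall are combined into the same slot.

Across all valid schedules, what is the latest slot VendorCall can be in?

VendorCall must be in the same slot as Sync, which can't be after 10am, so VendorCall is at most 10am.
VendorCall at 10am is achievable: Sync=10am; Budget=9am; Legal=11am; VendorCall=10am.

10am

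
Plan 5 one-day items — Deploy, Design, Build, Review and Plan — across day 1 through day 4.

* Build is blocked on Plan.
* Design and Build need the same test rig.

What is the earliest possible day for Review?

day 1

Review at day 1 is achievable: Deploy=day 1; Design=day 1; Review=day 1; Plan=day 1; Build=day 2.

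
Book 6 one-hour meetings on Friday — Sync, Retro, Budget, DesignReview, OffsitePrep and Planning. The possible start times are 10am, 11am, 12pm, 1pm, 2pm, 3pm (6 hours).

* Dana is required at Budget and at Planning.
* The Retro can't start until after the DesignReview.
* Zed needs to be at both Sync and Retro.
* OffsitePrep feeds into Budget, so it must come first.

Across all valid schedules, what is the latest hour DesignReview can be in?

Downstream work caps DesignReview at 2pm.
DesignReview at 2pm is achievable: Retro in 3pm, OffsitePrep in 10am, Planning in 10am, DesignReview in 2pm, Sync in 10am, Budget in 11am.

2pm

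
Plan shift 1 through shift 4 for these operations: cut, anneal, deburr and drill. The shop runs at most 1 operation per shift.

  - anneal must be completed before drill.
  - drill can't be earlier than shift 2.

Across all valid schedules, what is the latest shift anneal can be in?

Downstream work caps anneal at shift 3.
anneal at shift 3 is achievable: cut -> shift 1, drill -> shift 4, anneal -> shift 3, deburr -> shift 2.

shift 3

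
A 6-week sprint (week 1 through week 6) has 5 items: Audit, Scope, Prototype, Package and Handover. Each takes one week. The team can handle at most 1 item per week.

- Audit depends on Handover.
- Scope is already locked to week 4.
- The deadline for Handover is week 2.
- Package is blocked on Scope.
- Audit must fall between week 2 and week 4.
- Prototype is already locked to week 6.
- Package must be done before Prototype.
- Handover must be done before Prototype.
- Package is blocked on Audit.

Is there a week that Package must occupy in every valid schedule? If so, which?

week 5

Scope is fixed at week 4 and must come before Package, so Package is at least week 5.
Prototype is fixed at week 6 and must come after Package, so Package is at most week 5.
So Package must be week 5.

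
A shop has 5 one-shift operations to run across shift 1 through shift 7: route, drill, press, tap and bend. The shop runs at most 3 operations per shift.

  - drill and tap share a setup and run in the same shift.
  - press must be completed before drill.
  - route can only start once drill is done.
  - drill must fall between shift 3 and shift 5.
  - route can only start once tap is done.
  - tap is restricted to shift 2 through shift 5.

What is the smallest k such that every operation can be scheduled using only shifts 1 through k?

4

The precedence chain requires at least 3 distinct shifts.
With at most 3 per shift and 5 operations, at least 2 shifts are needed.
Propagating the time windows through the other constraints, route can't land before shift 4, so the schedule must run through at least shift 4.
4 works (last occupied shift: shift 4): for example press -> shift 1, tap -> shift 3, drill -> shift 3, bend -> shift 1, route -> shift 4.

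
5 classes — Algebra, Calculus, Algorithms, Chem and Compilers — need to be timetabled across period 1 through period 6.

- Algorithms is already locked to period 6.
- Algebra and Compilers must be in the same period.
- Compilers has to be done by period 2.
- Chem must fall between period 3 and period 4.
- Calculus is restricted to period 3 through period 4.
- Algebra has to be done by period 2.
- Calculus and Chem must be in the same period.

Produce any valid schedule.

Compilers=period 1; Calculus=period 3; Chem=period 3; Algorithms=period 6; Algebra=period 1

Checking: Algebra = Compilers = period 1; Calculus = Chem = period 3; Compilers=period 1 in [period 1,period 2]; Calculus=period 3 in [period 3,period 4]; Algorithms=period 6 in [period 6,period 6]; Algebra=period 1 in [period 1,period 2]; Chem=period 3 in [period 3,period 4].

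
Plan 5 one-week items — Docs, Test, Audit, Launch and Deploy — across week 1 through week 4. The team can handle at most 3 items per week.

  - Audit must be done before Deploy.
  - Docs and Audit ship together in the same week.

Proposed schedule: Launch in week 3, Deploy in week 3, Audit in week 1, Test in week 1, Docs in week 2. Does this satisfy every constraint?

Docs and Audit ship together in the same week — violated.
Audit must be done before Deploy — holds.
The team can handle at most 3 items per week — holds.

Invalid. Docs and Audit ship together in the same week.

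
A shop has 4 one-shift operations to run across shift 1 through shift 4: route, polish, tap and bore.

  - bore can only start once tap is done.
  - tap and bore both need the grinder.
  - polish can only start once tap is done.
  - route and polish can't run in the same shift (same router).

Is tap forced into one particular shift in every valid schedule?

tap can be shift 1 (e.g. bore=shift 2; tap=shift 1; polish=shift 2; route=shift 1) or shift 2 (e.g. bore=shift 3, polish=shift 3, tap=shift 2, route=shift 1).

No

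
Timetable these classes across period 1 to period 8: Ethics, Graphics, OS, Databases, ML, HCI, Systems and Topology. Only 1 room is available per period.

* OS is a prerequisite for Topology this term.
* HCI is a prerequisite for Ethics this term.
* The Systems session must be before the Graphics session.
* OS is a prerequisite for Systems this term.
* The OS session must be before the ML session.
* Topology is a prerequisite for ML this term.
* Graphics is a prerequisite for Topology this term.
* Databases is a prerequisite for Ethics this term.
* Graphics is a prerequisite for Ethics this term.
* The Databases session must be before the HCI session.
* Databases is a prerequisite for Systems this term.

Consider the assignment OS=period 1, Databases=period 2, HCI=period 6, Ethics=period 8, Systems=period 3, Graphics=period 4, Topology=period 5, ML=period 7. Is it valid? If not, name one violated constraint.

Databases is a prerequisite for Ethics this term — holds.
Graphics is a prerequisite for Ethics this term — holds.
HCI is a prerequisite for Ethics this term — holds.
OS is a prerequisite for Systems this term — holds.
The Systems session must be before the Graphics session — holds.
The Databases session must be before the HCI session — holds.
Topology is a prerequisite for ML this term — holds.
Only 1 room is available per period — holds.
The OS session must be before the ML session — holds.
Databases is a prerequisite for Systems this term — holds.
OS is a prerequisite for Topology this term — holds.
Graphics is a prerequisite for Topology this term — holds.

Valid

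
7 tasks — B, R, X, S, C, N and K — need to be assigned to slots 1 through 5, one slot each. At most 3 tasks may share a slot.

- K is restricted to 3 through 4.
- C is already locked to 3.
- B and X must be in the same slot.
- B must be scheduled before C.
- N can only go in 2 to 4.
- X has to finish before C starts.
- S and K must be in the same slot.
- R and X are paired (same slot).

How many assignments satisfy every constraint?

8

Splitting on B: it can be 1 (5), 2 (3). Listing each branch's schedules as (R, X, S, C, N, K):
B=1: (1,1,3,3,2,3) (1,1,3,3,4,3) (1,1,4,3,2,4) (1,1,4,3,3,4) (1,1,4,3,4,4) — 5.
B=2: (2,2,3,3,4,3) (2,2,4,3,3,4) (2,2,4,3,4,4) — 3.
Summing: 5 + 3 = 8.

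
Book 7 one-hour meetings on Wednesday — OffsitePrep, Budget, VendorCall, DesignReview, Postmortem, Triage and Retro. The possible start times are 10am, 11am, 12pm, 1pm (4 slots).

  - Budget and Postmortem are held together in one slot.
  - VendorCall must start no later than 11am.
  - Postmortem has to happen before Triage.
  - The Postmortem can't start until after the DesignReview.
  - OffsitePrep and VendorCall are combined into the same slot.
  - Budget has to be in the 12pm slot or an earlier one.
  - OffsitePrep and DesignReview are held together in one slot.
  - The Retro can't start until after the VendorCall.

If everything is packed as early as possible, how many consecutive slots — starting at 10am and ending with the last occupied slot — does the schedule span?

3

The precedence chain requires at least 3 distinct slots.
3 works (last occupied slot: 12pm): for example VendorCall in 10am, OffsitePrep in 10am, DesignReview in 10am, Triage in 12pm, Budget in 11am, Retro in 11am, Postmortem in 11am.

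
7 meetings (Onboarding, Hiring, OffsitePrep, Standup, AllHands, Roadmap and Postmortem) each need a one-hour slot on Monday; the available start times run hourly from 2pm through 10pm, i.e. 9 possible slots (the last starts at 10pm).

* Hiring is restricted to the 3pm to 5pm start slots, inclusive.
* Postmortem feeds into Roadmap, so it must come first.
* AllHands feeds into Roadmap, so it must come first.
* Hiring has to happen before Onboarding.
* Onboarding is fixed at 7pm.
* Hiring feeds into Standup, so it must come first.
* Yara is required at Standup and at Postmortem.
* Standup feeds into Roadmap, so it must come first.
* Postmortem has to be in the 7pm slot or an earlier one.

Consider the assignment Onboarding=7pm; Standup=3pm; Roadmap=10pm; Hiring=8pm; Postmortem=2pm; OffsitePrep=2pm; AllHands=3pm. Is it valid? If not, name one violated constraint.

AllHands feeds into Roadmap, so it must come first — holds.
Onboarding is fixed at 7pm — holds.
Hiring has to happen before Onboarding — violated.
Postmortem has to be in the 7pm slot or an earlier one — holds.
Hiring feeds into Standup, so it must come first — violated.
Yara is required at Standup and at Postmortem — holds.
Standup feeds into Roadmap, so it must come first — holds.
Postmortem feeds into Roadmap, so it must come first — holds.
Hiring is restricted to the 3pm to 5pm start slots, inclusive — violated.

No. Hiring feeds into Standup, so it must come first is not satisfied.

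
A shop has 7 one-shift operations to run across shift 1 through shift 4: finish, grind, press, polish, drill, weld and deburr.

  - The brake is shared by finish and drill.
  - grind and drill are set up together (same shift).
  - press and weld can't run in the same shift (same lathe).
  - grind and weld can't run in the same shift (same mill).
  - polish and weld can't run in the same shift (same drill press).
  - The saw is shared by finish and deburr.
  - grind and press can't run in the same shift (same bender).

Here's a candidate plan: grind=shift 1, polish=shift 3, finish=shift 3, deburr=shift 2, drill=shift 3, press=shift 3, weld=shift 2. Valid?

No — it violates: The brake is shared by finish and drill

grind and press can't run in the same shift (same bender) — holds.
polish and weld can't run in the same shift (same drill press) — holds.
The brake is shared by finish and drill — violated.
grind and weld can't run in the same shift (same mill) — holds.
grind and drill are set up together (same shift) — violated.
press and weld can't run in the same shift (same lathe) — holds.
The saw is shared by finish and deburr — holds.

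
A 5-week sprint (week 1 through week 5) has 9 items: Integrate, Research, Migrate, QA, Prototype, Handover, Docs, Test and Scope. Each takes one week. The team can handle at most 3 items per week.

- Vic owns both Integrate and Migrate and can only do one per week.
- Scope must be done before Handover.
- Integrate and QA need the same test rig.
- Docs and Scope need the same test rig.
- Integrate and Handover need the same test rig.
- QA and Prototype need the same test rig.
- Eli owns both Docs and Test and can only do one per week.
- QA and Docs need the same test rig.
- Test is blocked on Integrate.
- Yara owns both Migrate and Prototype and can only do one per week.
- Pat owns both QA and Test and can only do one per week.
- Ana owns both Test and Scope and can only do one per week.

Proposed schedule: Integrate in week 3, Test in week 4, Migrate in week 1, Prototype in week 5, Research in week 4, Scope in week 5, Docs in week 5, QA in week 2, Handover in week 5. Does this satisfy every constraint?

Integrate and QA need the same test rig — holds.
Pat owns both QA and Test and can only do one per week — holds.
Ana owns both Test and Scope and can only do one per week — holds.
Vic owns both Integrate and Migrate and can only do one per week — holds.
Scope must be done before Handover — violated.
QA and Prototype need the same test rig — holds.
QA and Docs need the same test rig — holds.
Docs and Scope need the same test rig — violated.
Integrate and Handover need the same test rig — holds.
Eli owns both Docs and Test and can only do one per week — holds.
The team can handle at most 3 items per week — violated.
Test is blocked on Integrate — holds.
Yara owns both Migrate and Prototype and can only do one per week — holds.

No — it violates: Docs and Scope need the same test rig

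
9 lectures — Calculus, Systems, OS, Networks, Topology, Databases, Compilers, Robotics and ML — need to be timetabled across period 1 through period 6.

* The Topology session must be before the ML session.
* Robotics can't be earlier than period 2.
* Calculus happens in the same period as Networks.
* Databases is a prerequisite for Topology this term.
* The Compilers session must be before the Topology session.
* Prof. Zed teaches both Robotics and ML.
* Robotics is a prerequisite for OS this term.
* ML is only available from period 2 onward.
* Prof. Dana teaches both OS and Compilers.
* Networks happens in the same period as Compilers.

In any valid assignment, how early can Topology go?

period 2

Precedence pushes Topology to at least period 2; downstream work caps Topology at period 5.
Topology at period 2 is achievable: Networks=period 1, Robotics=period 2, Topology=period 2, Databases=period 1, Compilers=period 1, Systems=period 1, OS=period 3, Calculus=period 1, ML=period 3.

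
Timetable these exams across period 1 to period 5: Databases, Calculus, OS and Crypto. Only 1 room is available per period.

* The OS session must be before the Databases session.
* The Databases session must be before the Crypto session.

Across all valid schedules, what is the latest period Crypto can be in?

period 5

Precedence pushes Crypto to at least period 3.
Crypto at period 5 is achievable: Crypto -> period 5, Calculus -> period 3, Databases -> period 2, OS -> period 1.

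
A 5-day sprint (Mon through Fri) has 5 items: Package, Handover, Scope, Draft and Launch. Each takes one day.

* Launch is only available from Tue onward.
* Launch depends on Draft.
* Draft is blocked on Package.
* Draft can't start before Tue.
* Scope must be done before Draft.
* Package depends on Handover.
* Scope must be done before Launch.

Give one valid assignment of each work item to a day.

Draft=Wed, Launch=Thu, Handover=Mon, Scope=Mon, Package=Tue

Checking: Handover(Mon) before Package(Tue); Scope(Mon) before Draft(Wed); Draft(Wed) before Launch(Thu); Scope(Mon) before Launch(Thu); Package(Tue) before Draft(Wed); Launch=Thu in [Tue,Fri]; Draft=Wed in [Tue,Fri].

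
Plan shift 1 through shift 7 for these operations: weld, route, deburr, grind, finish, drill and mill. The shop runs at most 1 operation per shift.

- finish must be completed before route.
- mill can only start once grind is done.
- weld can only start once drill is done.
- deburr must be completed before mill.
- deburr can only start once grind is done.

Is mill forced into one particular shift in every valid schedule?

mill can be shift 3 (e.g. grind in shift 1; finish in shift 6; weld in shift 5; drill in shift 4; route in shift 7; deburr in shift 2; mill in shift 3) or shift 4 (e.g. finish -> shift 6, route -> shift 7, mill -> shift 4, deburr -> shift 2, grind -> shift 1, drill -> shift 3, weld -> shift 5).

No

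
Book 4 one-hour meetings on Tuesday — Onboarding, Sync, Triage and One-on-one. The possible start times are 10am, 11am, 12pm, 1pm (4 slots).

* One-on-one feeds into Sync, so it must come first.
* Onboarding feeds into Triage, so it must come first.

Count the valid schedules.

36

Splitting on Onboarding: it can be 10am (18), 11am (12), 12pm (6). Listing each branch's schedules as (Sync, Triage, One-on-one):
Onboarding=10am: (11am,11am,10am) (11am,12pm,10am) (11am,1pm,10am) (12pm,11am,10am) (12pm,11am,11am) (12pm,12pm,10am) (12pm,12pm,11am) (12pm,1pm,10am) (12pm,1pm,11am) (1pm,11am,10am) (1pm,11am,11am) (1pm,11am,12pm) (1pm,12pm,10am) (1pm,12pm,11am) (1pm,12pm,12pm) (1pm,1pm,10am) (1pm,1pm,11am) (1pm,1pm,12pm) — 18.
Onboarding=11am: (11am,12pm,10am) (11am,1pm,10am) (12pm,12pm,10am) (12pm,12pm,11am) (12pm,1pm,10am) (12pm,1pm,11am) (1pm,12pm,10am) (1pm,12pm,11am) (1pm,12pm,12pm) (1pm,1pm,10am) (1pm,1pm,11am) (1pm,1pm,12pm) — 12.
Onboarding=12pm: (11am,1pm,10am) (12pm,1pm,10am) (12pm,1pm,11am) (1pm,1pm,10am) (1pm,1pm,11am) (1pm,1pm,12pm) — 6.
Summing: 18 + 12 + 6 = 36.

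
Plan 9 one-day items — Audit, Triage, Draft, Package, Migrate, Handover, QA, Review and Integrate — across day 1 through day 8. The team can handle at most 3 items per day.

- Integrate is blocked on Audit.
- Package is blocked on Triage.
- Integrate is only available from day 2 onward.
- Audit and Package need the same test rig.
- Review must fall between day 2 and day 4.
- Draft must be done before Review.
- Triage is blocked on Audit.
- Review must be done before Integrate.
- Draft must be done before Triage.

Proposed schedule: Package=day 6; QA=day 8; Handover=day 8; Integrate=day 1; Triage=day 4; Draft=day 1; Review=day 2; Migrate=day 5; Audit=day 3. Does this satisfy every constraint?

Invalid. Integrate is only available from day 2 onward.

Package is blocked on Triage — holds.
Draft must be done before Review — holds.
Review must be done before Integrate — violated.
Review must fall between day 2 and day 4 — holds.
The team can handle at most 3 items per day — holds.
Audit and Package need the same test rig — holds.
Triage is blocked on Audit — holds.
Integrate is only available from day 2 onward — violated.
Integrate is blocked on Audit — violated.
Draft must be done before Triage — holds.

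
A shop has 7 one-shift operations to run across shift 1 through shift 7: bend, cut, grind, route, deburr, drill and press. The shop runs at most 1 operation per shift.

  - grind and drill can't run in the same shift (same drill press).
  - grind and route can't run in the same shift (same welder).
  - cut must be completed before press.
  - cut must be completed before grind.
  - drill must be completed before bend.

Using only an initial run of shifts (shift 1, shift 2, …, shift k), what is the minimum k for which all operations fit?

The precedence chain requires at least 2 distinct shifts.
With at most 1 per shift and 7 operations, at least 7 shifts are needed.
7 works (last occupied shift: shift 7): for example bend in shift 3; cut in shift 1; grind in shift 4; press in shift 5; route in shift 6; drill in shift 2; deburr in shift 7.

7 shifts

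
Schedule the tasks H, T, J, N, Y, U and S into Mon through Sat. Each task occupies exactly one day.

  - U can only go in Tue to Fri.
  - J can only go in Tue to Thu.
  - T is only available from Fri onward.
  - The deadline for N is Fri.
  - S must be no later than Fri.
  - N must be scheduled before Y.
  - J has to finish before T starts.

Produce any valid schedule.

S -> Mon; T -> Fri; H -> Mon; Y -> Tue; U -> Tue; N -> Mon; J -> Tue

Checking: N(Mon) before Y(Tue); J(Tue) before T(Fri); U=Tue in [Tue,Fri]; N=Mon in [Mon,Fri]; T=Fri in [Fri,Sat]; J=Tue in [Tue,Thu]; S=Mon in [Mon,Fri].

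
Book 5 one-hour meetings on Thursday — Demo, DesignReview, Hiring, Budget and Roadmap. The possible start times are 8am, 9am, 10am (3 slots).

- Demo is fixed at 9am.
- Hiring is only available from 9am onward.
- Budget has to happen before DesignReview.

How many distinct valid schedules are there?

18

Splitting on DesignReview: it can be 9am (6), 10am (12). Listing each branch's schedules as (Demo, Hiring, Budget, Roadmap):
DesignReview=9am: (9am,9am,8am,8am) (9am,9am,8am,9am) (9am,9am,8am,10am) (9am,10am,8am,8am) (9am,10am,8am,9am) (9am,10am,8am,10am) — 6.
DesignReview=10am: (9am,9am,8am,8am) (9am,9am,8am,9am) (9am,9am,8am,10am) (9am,9am,9am,8am) (9am,9am,9am,9am) (9am,9am,9am,10am) (9am,10am,8am,8am) (9am,10am,8am,9am) (9am,10am,8am,10am) (9am,10am,9am,8am) (9am,10am,9am,9am) (9am,10am,9am,10am) — 12.
Summing: 6 + 12 = 18.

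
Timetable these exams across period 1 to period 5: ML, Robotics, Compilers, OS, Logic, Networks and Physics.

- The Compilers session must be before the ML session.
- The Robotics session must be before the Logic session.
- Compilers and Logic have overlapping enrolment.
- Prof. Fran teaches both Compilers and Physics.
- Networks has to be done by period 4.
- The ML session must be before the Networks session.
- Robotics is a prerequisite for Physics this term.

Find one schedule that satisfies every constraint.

ML=period 2; Compilers=period 1; Logic=period 2; Networks=period 3; Physics=period 2; Robotics=period 1; OS=period 1

Checking: Robotics(period 1) before Physics(period 2); Compilers(period 1) before ML(period 2); Robotics(period 1) before Logic(period 2); ML(period 2) before Networks(period 3); Compilers(period 1) != Logic(period 2); Compilers(period 1) != Physics(period 2); Networks=period 3 in [period 1,period 4].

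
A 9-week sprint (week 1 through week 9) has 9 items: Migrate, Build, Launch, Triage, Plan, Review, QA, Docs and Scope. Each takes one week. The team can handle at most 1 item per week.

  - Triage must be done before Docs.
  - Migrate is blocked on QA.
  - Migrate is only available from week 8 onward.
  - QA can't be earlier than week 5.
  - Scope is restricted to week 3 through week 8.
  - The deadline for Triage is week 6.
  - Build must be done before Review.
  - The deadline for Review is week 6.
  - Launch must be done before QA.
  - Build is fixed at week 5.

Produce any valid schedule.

Plan=week 9, Review=week 6, Migrate=week 8, Triage=week 1, Docs=week 4, Launch=week 2, Scope=week 3, QA=week 7, Build=week 5

Checking: QA(week 7) before Migrate(week 8); Launch(week 2) before QA(week 7); Triage(week 1) before Docs(week 4); Build(week 5) before Review(week 6); Triage=week 1 in [week 1,week 6]; Review=week 6 in [week 1,week 6]; Build=week 5 in [week 5,week 5]; Scope=week 3 in [week 3,week 8]; QA=week 7 in [week 5,week 9]; Migrate=week 8 in [week 8,week 9]; max 1 per week (cap 1).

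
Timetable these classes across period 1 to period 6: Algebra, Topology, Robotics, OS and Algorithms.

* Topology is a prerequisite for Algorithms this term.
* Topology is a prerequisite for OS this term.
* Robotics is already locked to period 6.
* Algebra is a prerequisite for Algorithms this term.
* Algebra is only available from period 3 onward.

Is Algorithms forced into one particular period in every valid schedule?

No

Algorithms can be period 4 (e.g. OS=period 2, Robotics=period 6, Topology=period 1, Algebra=period 3, Algorithms=period 4) or period 5 (e.g. Algebra=period 3, OS=period 2, Topology=period 1, Robotics=period 6, Algorithms=period 5).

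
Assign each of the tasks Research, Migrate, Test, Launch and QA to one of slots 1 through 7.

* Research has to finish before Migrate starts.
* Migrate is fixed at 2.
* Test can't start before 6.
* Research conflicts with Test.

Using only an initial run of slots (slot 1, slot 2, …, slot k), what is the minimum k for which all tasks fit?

6

The precedence chain requires at least 2 distinct slots.
Test can't be placed before 6, so the schedule must run through at least slot 6.
6 works (last occupied slot: 6): for example Research=1; Test=6; Migrate=2; QA=1; Launch=1.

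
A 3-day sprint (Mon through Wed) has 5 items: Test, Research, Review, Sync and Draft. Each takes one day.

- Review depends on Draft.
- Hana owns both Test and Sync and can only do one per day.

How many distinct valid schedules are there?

54

Splitting on Test: it can be Mon (18), Tue (18), Wed (18). Listing each branch's schedules as (Research, Review, Sync, Draft):
Test=Mon: (Mon,Tue,Tue,Mon) (Mon,Tue,Wed,Mon) (Mon,Wed,Tue,Mon) (Mon,Wed,Tue,Tue) (Mon,Wed,Wed,Mon) (Mon,Wed,Wed,Tue) (Tue,Tue,Tue,Mon) (Tue,Tue,Wed,Mon) (Tue,Wed,Tue,Mon) (Tue,Wed,Tue,Tue) (Tue,Wed,Wed,Mon) (Tue,Wed,Wed,Tue) (Wed,Tue,Tue,Mon) (Wed,Tue,Wed,Mon) (Wed,Wed,Tue,Mon) (Wed,Wed,Tue,Tue) (Wed,Wed,Wed,Mon) (Wed,Wed,Wed,Tue) — 18.
Test=Tue: (Mon,Tue,Mon,Mon) (Mon,Tue,Wed,Mon) (Mon,Wed,Mon,Mon) (Mon,Wed,Mon,Tue) (Mon,Wed,Wed,Mon) (Mon,Wed,Wed,Tue) (Tue,Tue,Mon,Mon) (Tue,Tue,Wed,Mon) (Tue,Wed,Mon,Mon) (Tue,Wed,Mon,Tue) (Tue,Wed,Wed,Mon) (Tue,Wed,Wed,Tue) (Wed,Tue,Mon,Mon) (Wed,Tue,Wed,Mon) (Wed,Wed,Mon,Mon) (Wed,Wed,Mon,Tue) (Wed,Wed,Wed,Mon) (Wed,Wed,Wed,Tue) — 18.
Test=Wed: (Mon,Tue,Mon,Mon) (Mon,Tue,Tue,Mon) (Mon,Wed,Mon,Mon) (Mon,Wed,Mon,Tue) (Mon,Wed,Tue,Mon) (Mon,Wed,Tue,Tue) (Tue,Tue,Mon,Mon) (Tue,Tue,Tue,Mon) (Tue,Wed,Mon,Mon) (Tue,Wed,Mon,Tue) (Tue,Wed,Tue,Mon) (Tue,Wed,Tue,Tue) (Wed,Tue,Mon,Mon) (Wed,Tue,Tue,Mon) (Wed,Wed,Mon,Mon) (Wed,Wed,Mon,Tue) (Wed,Wed,Tue,Mon) (Wed,Wed,Tue,Tue) — 18.
Summing: 18 + 18 + 18 = 54.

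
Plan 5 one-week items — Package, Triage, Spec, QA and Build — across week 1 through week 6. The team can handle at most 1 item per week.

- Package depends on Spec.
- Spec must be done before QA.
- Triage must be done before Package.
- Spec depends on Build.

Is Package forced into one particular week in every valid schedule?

Package can be week 4 (e.g. QA in week 5; Spec in week 2; Package in week 4; Build in week 1; Triage in week 3) or week 5 (e.g. Build in week 1; QA in week 4; Triage in week 3; Spec in week 2; Package in week 5).

No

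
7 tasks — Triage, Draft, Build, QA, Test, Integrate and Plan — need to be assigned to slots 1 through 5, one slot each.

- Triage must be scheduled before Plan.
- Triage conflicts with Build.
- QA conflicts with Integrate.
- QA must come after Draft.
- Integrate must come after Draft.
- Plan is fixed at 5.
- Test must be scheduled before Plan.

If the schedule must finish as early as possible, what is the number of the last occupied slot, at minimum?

slot 5

The precedence chain requires at least 2 distinct slots.
Plan can't be placed before 5, so the schedule must run through at least slot 5.
5 works (last occupied slot: 5): for example Plan in 5, Build in 2, Test in 1, Triage in 1, Draft in 1, QA in 2, Integrate in 3.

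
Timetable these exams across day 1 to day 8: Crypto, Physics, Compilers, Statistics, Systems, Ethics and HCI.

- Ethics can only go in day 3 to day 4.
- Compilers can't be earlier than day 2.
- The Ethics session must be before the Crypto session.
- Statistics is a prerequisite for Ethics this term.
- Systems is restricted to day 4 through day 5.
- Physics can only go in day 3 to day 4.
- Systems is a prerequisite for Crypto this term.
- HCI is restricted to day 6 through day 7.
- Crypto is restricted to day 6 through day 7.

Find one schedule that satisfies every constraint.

Systems -> day 4; Compilers -> day 2; HCI -> day 6; Ethics -> day 3; Crypto -> day 6; Physics -> day 3; Statistics -> day 1

Checking: Statistics(day 1) before Ethics(day 3); Systems(day 4) before Crypto(day 6); Ethics(day 3) before Crypto(day 6); Physics=day 3 in [day 3,day 4]; Compilers=day 2 in [day 2,day 8]; Ethics=day 3 in [day 3,day 4]; Systems=day 4 in [day 4,day 5]; Crypto=day 6 in [day 6,day 7]; HCI=day 6 in [day 6,day 7].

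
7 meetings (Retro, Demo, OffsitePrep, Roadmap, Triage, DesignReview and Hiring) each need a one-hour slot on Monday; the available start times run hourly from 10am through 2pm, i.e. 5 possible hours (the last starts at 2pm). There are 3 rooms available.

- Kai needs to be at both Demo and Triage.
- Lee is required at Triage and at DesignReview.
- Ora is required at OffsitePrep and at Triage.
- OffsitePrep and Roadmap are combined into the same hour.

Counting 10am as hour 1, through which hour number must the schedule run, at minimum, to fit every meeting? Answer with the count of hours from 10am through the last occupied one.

With at most 3 per hour and 7 meetings, at least 3 hours are needed.
3 works (last occupied hour: 12pm): for example Triage -> 12pm, Retro -> 10am, Hiring -> 11am, DesignReview -> 10am, OffsitePrep -> 11am, Roadmap -> 11am, Demo -> 10am.

3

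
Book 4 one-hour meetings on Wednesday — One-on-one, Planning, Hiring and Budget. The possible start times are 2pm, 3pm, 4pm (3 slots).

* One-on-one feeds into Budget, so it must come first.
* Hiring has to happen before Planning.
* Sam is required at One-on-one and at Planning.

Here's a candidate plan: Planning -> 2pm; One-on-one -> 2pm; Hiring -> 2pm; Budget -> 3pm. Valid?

No. Sam is required at One-on-one and at Planning is not satisfied.

Hiring has to happen before Planning — violated.
Sam is required at One-on-one and at Planning — violated.
One-on-one feeds into Budget, so it must come first — holds.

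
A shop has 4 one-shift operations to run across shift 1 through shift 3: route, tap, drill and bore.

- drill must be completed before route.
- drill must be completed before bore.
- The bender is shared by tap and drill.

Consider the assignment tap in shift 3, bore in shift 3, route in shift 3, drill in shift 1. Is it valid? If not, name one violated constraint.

Yes, all constraints hold

drill must be completed before route — holds.
The bender is shared by tap and drill — holds.
drill must be completed before bore — holds.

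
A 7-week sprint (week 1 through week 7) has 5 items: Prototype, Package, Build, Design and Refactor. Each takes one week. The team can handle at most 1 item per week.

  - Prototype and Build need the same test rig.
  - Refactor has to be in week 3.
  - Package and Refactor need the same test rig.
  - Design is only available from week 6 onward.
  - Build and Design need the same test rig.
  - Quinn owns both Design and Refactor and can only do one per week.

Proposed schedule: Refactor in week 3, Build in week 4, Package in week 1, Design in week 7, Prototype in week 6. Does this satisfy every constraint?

Prototype and Build need the same test rig — holds.
Quinn owns both Design and Refactor and can only do one per week — holds.
Refactor has to be in week 3 — holds.
Package and Refactor need the same test rig — holds.
Build and Design need the same test rig — holds.
The team can handle at most 1 item per week — holds.
Design is only available from week 6 onward — holds.

Yes, all constraints hold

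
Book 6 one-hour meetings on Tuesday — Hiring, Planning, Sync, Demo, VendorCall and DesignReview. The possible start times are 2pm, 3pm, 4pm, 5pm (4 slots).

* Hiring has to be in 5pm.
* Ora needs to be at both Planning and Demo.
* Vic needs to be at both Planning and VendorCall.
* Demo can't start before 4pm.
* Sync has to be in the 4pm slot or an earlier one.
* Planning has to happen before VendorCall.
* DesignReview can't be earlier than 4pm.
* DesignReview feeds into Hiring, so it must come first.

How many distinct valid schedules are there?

Splitting on Planning: it can be 2pm (18), 3pm (12), 4pm (3). Listing each branch's schedules as (Hiring, Sync, Demo, VendorCall, DesignReview):
Planning=2pm: (5pm,2pm,4pm,3pm,4pm) (5pm,2pm,4pm,4pm,4pm) (5pm,2pm,4pm,5pm,4pm) (5pm,2pm,5pm,3pm,4pm) (5pm,2pm,5pm,4pm,4pm) (5pm,2pm,5pm,5pm,4pm) (5pm,3pm,4pm,3pm,4pm) (5pm,3pm,4pm,4pm,4pm) (5pm,3pm,4pm,5pm,4pm) (5pm,3pm,5pm,3pm,4pm) (5pm,3pm,5pm,4pm,4pm) (5pm,3pm,5pm,5pm,4pm) (5pm,4pm,4pm,3pm,4pm) (5pm,4pm,4pm,4pm,4pm) (5pm,4pm,4pm,5pm,4pm) (5pm,4pm,5pm,3pm,4pm) (5pm,4pm,5pm,4pm,4pm) (5pm,4pm,5pm,5pm,4pm) — 18.
Planning=3pm: (5pm,2pm,4pm,4pm,4pm) (5pm,2pm,4pm,5pm,4pm) (5pm,2pm,5pm,4pm,4pm) (5pm,2pm,5pm,5pm,4pm) (5pm,3pm,4pm,4pm,4pm) (5pm,3pm,4pm,5pm,4pm) (5pm,3pm,5pm,4pm,4pm) (5pm,3pm,5pm,5pm,4pm) (5pm,4pm,4pm,4pm,4pm) (5pm,4pm,4pm,5pm,4pm) (5pm,4pm,5pm,4pm,4pm) (5pm,4pm,5pm,5pm,4pm) — 12.
Planning=4pm: (5pm,2pm,5pm,5pm,4pm) (5pm,3pm,5pm,5pm,4pm) (5pm,4pm,5pm,5pm,4pm) — 3.
Summing: 18 + 12 + 3 = 33.

33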